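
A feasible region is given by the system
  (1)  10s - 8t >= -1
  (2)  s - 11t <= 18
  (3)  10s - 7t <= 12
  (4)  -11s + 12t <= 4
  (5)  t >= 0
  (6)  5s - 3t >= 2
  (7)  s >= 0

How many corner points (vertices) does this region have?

Of the 21 pairwise boundary intersections, those satisfying every inequality are:
  (4, 4)
  (6/5, 0)
  (4/3, 14/9)
  (2/5, 0)

4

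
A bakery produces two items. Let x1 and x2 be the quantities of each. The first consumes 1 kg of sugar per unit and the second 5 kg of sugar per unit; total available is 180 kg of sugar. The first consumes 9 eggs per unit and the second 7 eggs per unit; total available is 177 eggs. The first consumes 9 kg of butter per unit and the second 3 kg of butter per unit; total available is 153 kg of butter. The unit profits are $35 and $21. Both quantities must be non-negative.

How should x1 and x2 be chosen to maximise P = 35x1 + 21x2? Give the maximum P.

Feasible corners and P = 35x1 + 21x2:
  (0, 0) → P = 0
  (0, 177/7) → P = 531
  (17, 0) → P = 595
  (15, 6) → P = 651

x1 = 15, x2 = 6, maximum P = 651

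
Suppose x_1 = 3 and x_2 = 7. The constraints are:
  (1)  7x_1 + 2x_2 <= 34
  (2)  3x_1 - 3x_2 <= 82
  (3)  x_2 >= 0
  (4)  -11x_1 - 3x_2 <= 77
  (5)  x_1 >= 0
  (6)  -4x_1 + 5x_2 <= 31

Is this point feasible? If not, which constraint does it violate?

not feasible — violates (1)

Constraint (1): 7x_1 + 2x_2 = 35, which is not ≤ 34. All other constraints are satisfied.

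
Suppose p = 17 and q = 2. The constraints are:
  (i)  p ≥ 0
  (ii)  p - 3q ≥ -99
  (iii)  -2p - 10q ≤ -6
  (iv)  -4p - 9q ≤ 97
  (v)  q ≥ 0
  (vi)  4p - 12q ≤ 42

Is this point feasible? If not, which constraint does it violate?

not feasible — violates (vi)

Constraint (vi): 4p - 12q = 44, which is not ≤ 42. All other constraints are satisfied.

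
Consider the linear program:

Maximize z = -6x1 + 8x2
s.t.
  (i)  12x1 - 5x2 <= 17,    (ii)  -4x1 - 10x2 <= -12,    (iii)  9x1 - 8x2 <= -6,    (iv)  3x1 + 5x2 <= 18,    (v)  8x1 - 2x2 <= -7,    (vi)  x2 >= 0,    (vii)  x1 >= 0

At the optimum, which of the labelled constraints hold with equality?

Feasible corners and z = -6x1 + 8x2:
  (1/46, 165/46) → z = 657/23
  (0, 18/5) → z = 144/5
  (0, 7/2) → z = 28

The maximum is at (0, 18/5). Substituting into each constraint, equality holds for (iv) and (vii); the remaining constraints have slack.

(iv) and (vii)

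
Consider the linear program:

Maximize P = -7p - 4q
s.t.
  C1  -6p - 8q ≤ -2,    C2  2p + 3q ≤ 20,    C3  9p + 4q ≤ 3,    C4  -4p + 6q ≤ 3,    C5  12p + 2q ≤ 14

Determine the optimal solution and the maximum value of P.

p = -3/17, q = 13/34, maximum P = -5/17

Vertices and P = -7p - 4q:
  (1/3, 0) → P = -7/3
  (-3/17, 13/34) → P = -5/17
  (3/35, 39/70) → P = -99/35

The optimum lies where -6p - 8q = -2 and -4p + 6q = 3.
Solving simultaneously gives p = -3/17, q = 13/34.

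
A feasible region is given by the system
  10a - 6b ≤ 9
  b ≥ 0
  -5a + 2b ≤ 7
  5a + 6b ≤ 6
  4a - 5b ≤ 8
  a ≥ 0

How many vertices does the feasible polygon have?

The feasible vertices (each the meet of two boundaries and inside every other half-plane) are:
  (9/10, 0)
  (1, 1/6)
  (0, 0)
  (0, 1)

4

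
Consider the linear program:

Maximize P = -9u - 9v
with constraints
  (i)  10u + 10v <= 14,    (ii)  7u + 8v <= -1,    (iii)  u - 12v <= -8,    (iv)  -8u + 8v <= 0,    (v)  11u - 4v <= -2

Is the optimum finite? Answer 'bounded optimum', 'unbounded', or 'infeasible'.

The boundaries 7u + 8v = -1 and u - 12v = -8 meet at (-19/23, 55/92), but that point violates -8u + 8v ≤ 0. Every candidate vertex is excluded by some other constraint, so the feasible region is empty.

infeasible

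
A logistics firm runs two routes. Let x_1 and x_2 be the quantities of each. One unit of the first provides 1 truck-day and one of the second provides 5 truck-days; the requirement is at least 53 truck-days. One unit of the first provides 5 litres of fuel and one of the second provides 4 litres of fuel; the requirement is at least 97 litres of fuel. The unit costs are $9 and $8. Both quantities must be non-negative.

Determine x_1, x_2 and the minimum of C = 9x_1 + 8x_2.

x_1 = 13, x_2 = 8, minimum C = 181

Extreme points and C = 9x_1 + 8x_2:
  (0, 97/4) → C = 194
  (53, 0) → C = 477
  (13, 8) → C = 181
The feasible region is unbounded (it extends along (0, 1), (1, 0)), but C strictly increases along every unbounded feasible direction, so there is no improving ray and the minimum is attained at a vertex.

The binding constraints are x_1 + 5x_2 = 53 and 5x_1 + 4x_2 = 97.
Solving simultaneously gives x_1 = 13, x_2 = 8.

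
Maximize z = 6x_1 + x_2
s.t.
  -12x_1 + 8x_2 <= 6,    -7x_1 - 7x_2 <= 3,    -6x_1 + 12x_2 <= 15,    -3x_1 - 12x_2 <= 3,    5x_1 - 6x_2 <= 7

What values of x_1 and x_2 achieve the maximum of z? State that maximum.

Feasible corners and z = 6x_1 + x_2:
  (-33/70, 3/70) → z = -39/14
  (1/2, 3/2) → z = 9/2
  (-5/21, -4/21) → z = -34/21
  (29/4, 39/8) → z = 387/8
  (11/13, -6/13) → z = 60/13

x_1 = 29/4, x_2 = 39/8, maximum z = 387/8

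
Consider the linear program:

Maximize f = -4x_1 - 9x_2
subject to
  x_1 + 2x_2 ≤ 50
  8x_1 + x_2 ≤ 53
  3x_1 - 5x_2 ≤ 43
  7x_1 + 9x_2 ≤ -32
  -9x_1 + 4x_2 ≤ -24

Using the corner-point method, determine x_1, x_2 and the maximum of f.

Vertices and f = -4x_1 - 9x_2:
  (227/62, -397/62) → f = 2665/62
  (-52/33, -105/11) → f = 3043/33
  (88/109, -456/109) → f = 3752/109

x_1 = -52/33, x_2 = -105/11, maximum f = 3043/33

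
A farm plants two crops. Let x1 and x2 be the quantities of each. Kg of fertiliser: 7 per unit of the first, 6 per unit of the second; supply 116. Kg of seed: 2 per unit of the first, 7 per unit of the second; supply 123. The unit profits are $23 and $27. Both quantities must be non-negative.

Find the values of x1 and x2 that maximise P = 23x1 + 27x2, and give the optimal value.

x1 = 2, x2 = 17, maximum P = 505

Extreme points and P = 23x1 + 27x2:
  (0, 0) → P = 0
  (0, 123/7) → P = 3321/7
  (116/7, 0) → P = 2668/7
  (2, 17) → P = 505

The optimum lies where 7x1 + 6x2 = 116 and 2x1 + 7x2 = 123.
Solving simultaneously gives x1 = 2, x2 = 17.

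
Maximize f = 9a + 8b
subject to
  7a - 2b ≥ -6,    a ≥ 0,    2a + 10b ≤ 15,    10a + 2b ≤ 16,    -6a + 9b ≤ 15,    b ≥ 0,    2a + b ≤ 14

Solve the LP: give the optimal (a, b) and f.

Feasible corners and f = 9a + 8b:
  (0, 3/2) → f = 12
  (0, 0) → f = 0
  (65/48, 59/48) → f = 1057/48
  (8/5, 0) → f = 72/5

At the optimal vertex, 2a + 10b = 15 and 10a + 2b = 16.
Solving simultaneously gives a = 65/48, b = 59/48.

a = 65/48, b = 59/48, maximum f = 1057/48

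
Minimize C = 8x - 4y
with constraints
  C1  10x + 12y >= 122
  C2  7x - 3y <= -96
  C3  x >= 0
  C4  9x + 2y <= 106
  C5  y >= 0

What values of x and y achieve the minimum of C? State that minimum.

The binding constraints are x = 0 and 9x + 2y = 106.
Solving simultaneously gives x = 0, y = 53.

x = 0, y = 53, minimum C = -212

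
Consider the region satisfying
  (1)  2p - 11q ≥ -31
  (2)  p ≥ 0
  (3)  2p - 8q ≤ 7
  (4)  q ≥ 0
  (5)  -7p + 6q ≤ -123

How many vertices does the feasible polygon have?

The feasible vertices (each the meet of two boundaries and inside every other half-plane) are:
  (325/6, 38/3)
  (1539/65, 463/65)
  (471/22, 197/44)

3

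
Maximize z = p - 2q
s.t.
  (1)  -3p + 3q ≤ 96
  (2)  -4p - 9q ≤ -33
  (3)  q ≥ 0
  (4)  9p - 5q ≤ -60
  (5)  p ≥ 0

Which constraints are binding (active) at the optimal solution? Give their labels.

(4) and (5)

Vertices and z = p - 2q:
  (25, 57) → z = -89
  (0, 32) → z = -64
  (0, 12) → z = -24

The maximum is at (0, 12). Substituting into each constraint, equality holds for (4) and (5); the remaining constraints have slack.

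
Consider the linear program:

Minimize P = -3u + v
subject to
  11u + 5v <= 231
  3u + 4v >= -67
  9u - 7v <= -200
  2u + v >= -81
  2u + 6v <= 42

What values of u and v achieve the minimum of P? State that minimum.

u = -453/34, v = 389/34, minimum P = 874/17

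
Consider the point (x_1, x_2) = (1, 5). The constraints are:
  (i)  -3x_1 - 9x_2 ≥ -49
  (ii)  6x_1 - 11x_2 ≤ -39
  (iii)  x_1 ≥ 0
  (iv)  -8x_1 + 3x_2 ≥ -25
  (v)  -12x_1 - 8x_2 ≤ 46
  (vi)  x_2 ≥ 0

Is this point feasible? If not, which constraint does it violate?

(i): -48 ≥ -49 ✓
(ii): -49 ≤ -39 ✓
(iii): 1 ≥ 0 ✓
(iv): 7 ≥ -25 ✓
(v): -52 ≤ 46 ✓
(vi): 5 ≥ 0 ✓

feasible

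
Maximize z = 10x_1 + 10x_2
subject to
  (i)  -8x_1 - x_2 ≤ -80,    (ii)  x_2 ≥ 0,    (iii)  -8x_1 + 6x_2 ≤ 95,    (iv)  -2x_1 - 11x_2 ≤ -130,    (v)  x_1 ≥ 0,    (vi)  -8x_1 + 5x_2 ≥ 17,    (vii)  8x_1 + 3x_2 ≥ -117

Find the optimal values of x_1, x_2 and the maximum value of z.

x_1 = 373/8, x_2 = 78, maximum z = 4985/4

Feasible corners and z = 10x_1 + 10x_2:
  (55/8, 25) → z = 1275/4
  (383/48, 97/6) → z = 5795/24
  (373/8, 78) → z = 4985/4

At the optimal vertex, -8x_1 + 6x_2 = 95 and -8x_1 + 5x_2 = 17.
Solving simultaneously gives x_1 = 373/8, x_2 = 78.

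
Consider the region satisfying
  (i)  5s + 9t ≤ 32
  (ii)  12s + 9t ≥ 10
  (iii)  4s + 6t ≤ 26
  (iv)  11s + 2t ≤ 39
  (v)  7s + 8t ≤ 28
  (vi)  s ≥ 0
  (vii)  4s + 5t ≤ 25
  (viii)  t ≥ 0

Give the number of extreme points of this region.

5

Of the 28 pairwise boundary intersections, those satisfying every inequality are:
  (0, 10/9)
  (5/6, 0)
  (128/37, 35/74)
  (39/11, 0)
  (0, 7/2)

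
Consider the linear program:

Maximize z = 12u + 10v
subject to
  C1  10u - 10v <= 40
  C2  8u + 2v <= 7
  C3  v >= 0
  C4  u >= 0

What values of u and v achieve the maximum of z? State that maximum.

u = 0, v = 7/2, maximum z = 35

Corner points and z = 12u + 10v:
  (7/8, 0) → z = 21/2
  (0, 7/2) → z = 35
  (0, 0) → z = 0

At the optimal vertex, 8u + 2v = 7 and u = 0.
Solving simultaneously gives u = 0, v = 7/2.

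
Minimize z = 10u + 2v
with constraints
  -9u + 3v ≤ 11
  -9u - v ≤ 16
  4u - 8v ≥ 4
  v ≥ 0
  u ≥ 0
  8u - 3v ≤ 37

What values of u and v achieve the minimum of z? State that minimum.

The optimum lies where 4u - 8v = 4 and v = 0.
Solving simultaneously gives u = 1, v = 0.

u = 1, v = 0, minimum z = 10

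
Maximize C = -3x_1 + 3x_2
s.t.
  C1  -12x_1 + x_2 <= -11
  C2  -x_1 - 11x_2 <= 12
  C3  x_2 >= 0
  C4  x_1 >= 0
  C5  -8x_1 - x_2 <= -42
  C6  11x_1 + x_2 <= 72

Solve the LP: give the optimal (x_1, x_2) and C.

Corner points and C = -3x_1 + 3x_2:
  (53/20, 104/5) → C = 1089/20
  (83/23, 743/23) → C = 1980/23
  (21/4, 0) → C = -63/4
  (72/11, 0) → C = -216/11

The optimum lies where -12x_1 + x_2 = -11 and 11x_1 + x_2 = 72.
Solving simultaneously gives x_1 = 83/23, x_2 = 743/23.

x_1 = 83/23, x_2 = 743/23, maximum C = 1980/23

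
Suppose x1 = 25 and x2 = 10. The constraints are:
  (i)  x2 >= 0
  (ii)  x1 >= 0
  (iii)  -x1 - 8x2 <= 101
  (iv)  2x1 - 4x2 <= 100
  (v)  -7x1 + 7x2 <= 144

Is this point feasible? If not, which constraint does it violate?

feasible

(i): 10 ≥ 0 ✓
(ii): 25 ≥ 0 ✓
(iii): -105 ≤ 101 ✓
(iv): 10 ≤ 100 ✓
(v): -105 ≤ 144 ✓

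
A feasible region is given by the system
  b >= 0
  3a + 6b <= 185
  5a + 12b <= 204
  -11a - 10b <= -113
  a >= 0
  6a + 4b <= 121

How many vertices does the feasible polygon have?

5

Of the 15 pairwise boundary intersections, those satisfying every inequality are:
  (113/11, 0)
  (121/6, 0)
  (0, 17)
  (159/13, 619/52)
  (0, 113/10)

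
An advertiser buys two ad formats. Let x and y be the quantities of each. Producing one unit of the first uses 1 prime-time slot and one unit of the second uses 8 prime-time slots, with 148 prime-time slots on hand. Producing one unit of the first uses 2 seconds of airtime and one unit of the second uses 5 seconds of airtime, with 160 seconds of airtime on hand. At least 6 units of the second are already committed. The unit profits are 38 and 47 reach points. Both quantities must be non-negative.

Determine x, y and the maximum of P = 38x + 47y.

Corner points and P = 38x + 47y:
  (0, 37/2) → P = 1739/2
  (0, 6) → P = 282
  (540/11, 136/11) → P = 26912/11
  (65, 6) → P = 2752

x = 65, y = 6, maximum P = 2752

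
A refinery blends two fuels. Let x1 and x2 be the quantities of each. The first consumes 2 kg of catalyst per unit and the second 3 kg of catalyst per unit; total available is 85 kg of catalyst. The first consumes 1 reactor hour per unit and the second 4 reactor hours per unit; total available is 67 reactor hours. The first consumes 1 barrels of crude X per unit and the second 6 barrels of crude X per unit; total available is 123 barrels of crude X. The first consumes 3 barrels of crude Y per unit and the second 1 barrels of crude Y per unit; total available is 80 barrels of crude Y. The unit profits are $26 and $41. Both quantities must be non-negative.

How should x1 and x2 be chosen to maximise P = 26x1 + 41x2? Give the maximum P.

Vertices and P = 26x1 + 41x2:
  (0, 0) → P = 0
  (0, 67/4) → P = 2747/4
  (80/3, 0) → P = 2080/3
  (23, 11) → P = 1049

The optimum lies where x1 + 4x2 = 67 and 3x1 + x2 = 80.
Solving simultaneously gives x1 = 23, x2 = 11.

x1 = 23, x2 = 11, maximum P = 1049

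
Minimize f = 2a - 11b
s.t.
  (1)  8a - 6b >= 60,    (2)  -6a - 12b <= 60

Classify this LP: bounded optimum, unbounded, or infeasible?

From the feasible point (30/11, -70/11), moving in the direction (6, 8) keeps every constraint satisfied while f decreases without bound.

unbounded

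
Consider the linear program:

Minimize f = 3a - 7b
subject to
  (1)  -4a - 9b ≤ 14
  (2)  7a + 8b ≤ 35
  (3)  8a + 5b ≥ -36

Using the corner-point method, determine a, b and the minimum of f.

Vertices and f = 3a - 7b:
  (427/31, -238/31) → f = 2947/31
  (-127/26, 8/13) → f = -493/26
  (-463/29, 532/29) → f = -5113/29

The optimum lies where 7a + 8b = 35 and 8a + 5b = -36.
Solving simultaneously gives a = -463/29, b = 532/29.

a = -463/29, b = 532/29, minimum f = -5113/29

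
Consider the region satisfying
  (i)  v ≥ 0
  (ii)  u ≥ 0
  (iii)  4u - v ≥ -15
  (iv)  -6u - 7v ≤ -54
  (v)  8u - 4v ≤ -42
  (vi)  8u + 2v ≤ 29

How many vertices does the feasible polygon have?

Of the 15 pairwise boundary intersections, those satisfying every inequality are:
  (0, 21/2)
  (0, 29/2)
  (2/3, 71/6)

3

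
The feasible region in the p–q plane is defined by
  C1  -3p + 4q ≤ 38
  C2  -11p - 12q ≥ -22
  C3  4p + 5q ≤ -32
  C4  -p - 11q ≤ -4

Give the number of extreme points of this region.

3

Of the 6 pairwise boundary intersections, those satisfying every inequality are:
  (-318/31, 56/31)
  (-402/37, 50/37)
  (-124/13, 16/13)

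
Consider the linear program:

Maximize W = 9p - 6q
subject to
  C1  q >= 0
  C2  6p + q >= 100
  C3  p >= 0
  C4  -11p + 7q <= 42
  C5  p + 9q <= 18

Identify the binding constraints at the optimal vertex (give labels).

Vertices and W = 9p - 6q:
  (50/3, 0) → W = 150
  (18, 0) → W = 162
  (882/53, 8/53) → W = 7890/53

The maximum is at (18, 0). Substituting into each constraint, equality holds for C1 and C5; the remaining constraints have slack.

C1 and C5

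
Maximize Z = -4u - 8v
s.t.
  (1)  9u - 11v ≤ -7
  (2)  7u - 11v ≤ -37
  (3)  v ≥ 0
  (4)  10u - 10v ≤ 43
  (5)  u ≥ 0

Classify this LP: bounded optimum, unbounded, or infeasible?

bounded optimum

Extreme points and Z = -4u - 8v:
  (15, 142/11) → Z = -1796/11
  (543/20, 457/20) → Z = -1457/5
  (0, 37/11) → Z = -296/11
The feasible region has finitely many vertices and no improving ray; the maximum is -296/11 at (0, 37/11).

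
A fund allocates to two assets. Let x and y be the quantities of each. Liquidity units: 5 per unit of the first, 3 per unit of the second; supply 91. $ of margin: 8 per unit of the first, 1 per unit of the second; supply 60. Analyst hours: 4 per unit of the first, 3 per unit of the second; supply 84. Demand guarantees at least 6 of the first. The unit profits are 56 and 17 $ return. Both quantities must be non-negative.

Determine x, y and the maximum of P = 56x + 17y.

x = 6, y = 12, maximum P = 540

Vertices and P = 56x + 17y:
  (15/2, 0) → P = 420
  (6, 0) → P = 336
  (6, 12) → P = 540

The optimum lies where 8x + y = 60 and x = 6.
Solving simultaneously gives x = 6, y = 12.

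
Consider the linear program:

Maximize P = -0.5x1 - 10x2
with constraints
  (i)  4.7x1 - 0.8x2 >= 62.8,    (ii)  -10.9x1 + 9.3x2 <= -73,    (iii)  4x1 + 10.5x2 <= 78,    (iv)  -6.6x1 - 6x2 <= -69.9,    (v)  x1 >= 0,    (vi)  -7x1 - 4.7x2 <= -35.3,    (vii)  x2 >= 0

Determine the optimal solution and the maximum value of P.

x1 = 628/47, x2 = 0, maximum P = -314/47

Vertices and P = -0.5x1 - 10x2:
  (14436/1051, 2308/1051) → P = -30298/1051
  (628/47, 0) → P = -314/47
  (39/2, 0) → P = -39/4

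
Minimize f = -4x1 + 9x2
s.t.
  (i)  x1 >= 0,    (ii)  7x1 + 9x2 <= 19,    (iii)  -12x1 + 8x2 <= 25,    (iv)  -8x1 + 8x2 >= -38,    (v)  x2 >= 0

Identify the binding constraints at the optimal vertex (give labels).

(ii) and (v)

Extreme points and f = -4x1 + 9x2:
  (0, 19/9) → f = 19
  (0, 0) → f = 0
  (19/7, 0) → f = -76/7

The minimum is at (19/7, 0). Substituting into each constraint, equality holds for (ii) and (v); the remaining constraints have slack.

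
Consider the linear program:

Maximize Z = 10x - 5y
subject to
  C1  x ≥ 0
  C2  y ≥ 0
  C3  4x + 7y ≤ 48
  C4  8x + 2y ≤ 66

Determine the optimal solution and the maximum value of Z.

At the optimal vertex, y = 0 and 8x + 2y = 66.
Solving simultaneously gives x = 33/4, y = 0.

x = 33/4, y = 0, maximum Z = 165/2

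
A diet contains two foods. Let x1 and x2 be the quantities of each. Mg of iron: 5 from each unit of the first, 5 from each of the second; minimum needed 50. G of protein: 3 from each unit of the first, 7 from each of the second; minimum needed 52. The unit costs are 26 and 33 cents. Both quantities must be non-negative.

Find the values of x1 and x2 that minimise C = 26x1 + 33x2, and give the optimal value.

Extreme points and C = 26x1 + 33x2:
  (0, 10) → C = 330
  (52/3, 0) → C = 1352/3
  (9/2, 11/2) → C = 597/2
The feasible region is unbounded (it extends along (0, 1), (1, 0)), but C strictly increases along every unbounded feasible direction, so there is no improving ray and the minimum is attained at a vertex.

The binding constraints are 5x1 + 5x2 = 50 and 3x1 + 7x2 = 52.
Solving simultaneously gives x1 = 9/2, x2 = 11/2.

x1 = 9/2, x2 = 11/2, minimum C = 597/2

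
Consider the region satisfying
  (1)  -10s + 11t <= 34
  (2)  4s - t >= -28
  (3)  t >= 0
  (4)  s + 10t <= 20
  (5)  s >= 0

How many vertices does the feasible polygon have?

Pairwise boundary intersections that survive every other constraint:
  (20, 0)
  (0, 0)
  (0, 2)

3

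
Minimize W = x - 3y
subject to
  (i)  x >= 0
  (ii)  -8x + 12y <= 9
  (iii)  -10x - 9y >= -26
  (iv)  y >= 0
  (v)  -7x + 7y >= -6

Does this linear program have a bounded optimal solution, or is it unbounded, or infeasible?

Corner points and W = x - 3y:
  (0, 3/4) → W = -9/4
  (0, 0) → W = 0
  (77/64, 149/96) → W = -221/64
  (236/133, 122/133) → W = -130/133
  (6/7, 0) → W = 6/7
The feasible region has finitely many vertices and no improving ray; the minimum is -221/64 at (77/64, 149/96).

bounded optimum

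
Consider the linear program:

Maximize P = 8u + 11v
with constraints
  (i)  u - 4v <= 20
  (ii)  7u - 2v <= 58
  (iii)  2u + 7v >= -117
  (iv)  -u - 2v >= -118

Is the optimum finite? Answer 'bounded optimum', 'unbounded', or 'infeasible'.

bounded optimum

Vertices and P = 8u + 11v:
  (96/13, -41/13) → P = 317/13
  (-328/15, -157/15) → P = -4351/15
  (22, 48) → P = 704
The feasible region has finitely many vertices and no improving ray; the maximum is 704 at (22, 48).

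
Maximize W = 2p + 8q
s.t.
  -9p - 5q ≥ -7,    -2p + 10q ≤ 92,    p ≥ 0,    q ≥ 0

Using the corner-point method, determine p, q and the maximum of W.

p = 0, q = 7/5, maximum W = 56/5

Extreme points and W = 2p + 8q:
  (0, 7/5) → W = 56/5
  (7/9, 0) → W = 14/9
  (0, 0) → W = 0

The optimum lies where -9p - 5q = -7 and p = 0.
Solving simultaneously gives p = 0, q = 7/5.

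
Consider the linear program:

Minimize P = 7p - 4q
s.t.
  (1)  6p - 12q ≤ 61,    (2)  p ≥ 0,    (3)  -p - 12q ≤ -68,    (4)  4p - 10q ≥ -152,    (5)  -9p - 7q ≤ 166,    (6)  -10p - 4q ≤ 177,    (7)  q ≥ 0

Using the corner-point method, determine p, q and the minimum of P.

Extreme points and P = 7p - 4q:
  (129/7, 347/84) → P = 2362/21
  (1217/6, 289/3) → P = 2069/2
  (0, 17/3) → P = -68/3
  (0, 76/5) → P = -304/5

The optimum lies where p = 0 and 4p - 10q = -152.
Solving simultaneously gives p = 0, q = 76/5.

p = 0, q = 76/5, minimum P = -304/5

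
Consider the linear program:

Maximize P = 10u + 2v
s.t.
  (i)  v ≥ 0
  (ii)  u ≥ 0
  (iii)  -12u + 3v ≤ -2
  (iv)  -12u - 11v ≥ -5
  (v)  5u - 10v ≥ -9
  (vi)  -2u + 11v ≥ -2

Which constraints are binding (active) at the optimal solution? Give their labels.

(i) and (iv)

Extreme points and P = 10u + 2v:
  (1/6, 0) → P = 5/3
  (5/12, 0) → P = 25/6
  (37/168, 3/14) → P = 221/84

The maximum is at (5/12, 0). Substituting into each constraint, equality holds for (i) and (iv); the remaining constraints have slack.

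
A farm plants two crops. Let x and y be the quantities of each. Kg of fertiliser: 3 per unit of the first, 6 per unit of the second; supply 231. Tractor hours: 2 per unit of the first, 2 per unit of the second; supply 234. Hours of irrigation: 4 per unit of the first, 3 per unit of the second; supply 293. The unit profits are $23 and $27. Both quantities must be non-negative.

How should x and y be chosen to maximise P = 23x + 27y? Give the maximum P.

x = 71, y = 3, maximum P = 1714

Extreme points and P = 23x + 27y:
  (0, 0) → P = 0
  (0, 77/2) → P = 2079/2
  (293/4, 0) → P = 6739/4
  (71, 3) → P = 1714

The optimum lies where 3x + 6y = 231 and 4x + 3y = 293.
Solving simultaneously gives x = 71, y = 3.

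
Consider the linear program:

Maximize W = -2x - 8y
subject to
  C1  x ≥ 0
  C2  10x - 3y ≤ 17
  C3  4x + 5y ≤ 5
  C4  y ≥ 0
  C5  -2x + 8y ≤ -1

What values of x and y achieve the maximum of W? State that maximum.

Feasible corners and W = -2x - 8y:
  (5/4, 0) → W = -5/2
  (15/14, 1/7) → W = -23/7
  (1/2, 0) → W = -1

At the optimal vertex, y = 0 and -2x + 8y = -1.
Solving simultaneously gives x = 1/2, y = 0.

x = 1/2, y = 0, maximum W = -1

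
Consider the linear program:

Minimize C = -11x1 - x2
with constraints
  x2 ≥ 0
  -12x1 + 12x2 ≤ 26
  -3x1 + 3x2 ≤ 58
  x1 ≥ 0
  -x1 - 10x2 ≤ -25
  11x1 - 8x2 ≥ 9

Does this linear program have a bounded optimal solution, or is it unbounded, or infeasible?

unbounded

From the feasible point (25, 0), moving in the direction (12, 12) keeps every constraint satisfied while C decreases without bound.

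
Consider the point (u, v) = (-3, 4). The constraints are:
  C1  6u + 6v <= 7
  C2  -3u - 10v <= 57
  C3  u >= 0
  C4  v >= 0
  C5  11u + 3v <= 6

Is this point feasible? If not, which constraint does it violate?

not feasible — violates C3

Constraint C3: u = -3, which is not ≥ 0. All other constraints are satisfied.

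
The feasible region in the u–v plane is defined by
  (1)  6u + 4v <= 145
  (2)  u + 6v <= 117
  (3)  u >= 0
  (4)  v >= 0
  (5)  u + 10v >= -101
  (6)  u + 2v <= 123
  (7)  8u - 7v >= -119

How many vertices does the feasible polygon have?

Pairwise boundary intersections that survive every other constraint:
  (201/16, 557/32)
  (145/6, 0)
  (21/11, 211/11)
  (0, 0)
  (0, 17)

5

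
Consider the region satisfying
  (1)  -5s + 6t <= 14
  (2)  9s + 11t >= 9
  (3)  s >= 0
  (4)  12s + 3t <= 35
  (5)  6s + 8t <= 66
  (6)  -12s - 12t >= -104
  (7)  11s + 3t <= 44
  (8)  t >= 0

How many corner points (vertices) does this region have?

The feasible vertices (each the meet of two boundaries and inside every other half-plane) are:
  (0, 7/3)
  (56/29, 343/87)
  (0, 9/11)
  (1, 0)
  (35/12, 0)

5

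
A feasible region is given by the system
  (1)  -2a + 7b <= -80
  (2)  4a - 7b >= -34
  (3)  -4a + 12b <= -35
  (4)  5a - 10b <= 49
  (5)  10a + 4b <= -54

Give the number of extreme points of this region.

The feasible vertices (each the meet of two boundaries and inside every other half-plane) are:
  (-57, -194/7)
  (-457/15, -302/15)
  (-683/5, -366/5)

3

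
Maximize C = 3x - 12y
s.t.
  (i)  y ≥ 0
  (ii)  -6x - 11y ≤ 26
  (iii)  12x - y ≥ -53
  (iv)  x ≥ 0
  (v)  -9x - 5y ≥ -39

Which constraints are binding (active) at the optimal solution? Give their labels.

Corner points and C = 3x - 12y:
  (0, 0) → C = 0
  (13/3, 0) → C = 13
  (0, 39/5) → C = -468/5

The maximum is at (13/3, 0). Substituting into each constraint, equality holds for (i) and (v); the remaining constraints have slack.

(i) and (v)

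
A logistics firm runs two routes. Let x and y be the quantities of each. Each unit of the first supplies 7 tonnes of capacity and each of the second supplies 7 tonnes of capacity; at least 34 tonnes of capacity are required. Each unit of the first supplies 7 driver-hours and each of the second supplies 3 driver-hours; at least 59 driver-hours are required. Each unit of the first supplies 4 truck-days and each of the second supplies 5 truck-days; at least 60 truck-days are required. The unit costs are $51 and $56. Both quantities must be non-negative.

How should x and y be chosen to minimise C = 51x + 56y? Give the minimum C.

x = 5, y = 8, minimum C = 703

Vertices and C = 51x + 56y:
  (0, 59/3) → C = 3304/3
  (15, 0) → C = 765
  (5, 8) → C = 703
The feasible region is unbounded (it extends along (0, 1), (1, 0)), but C strictly increases along every unbounded feasible direction, so there is no improving ray and the minimum is attained at a vertex.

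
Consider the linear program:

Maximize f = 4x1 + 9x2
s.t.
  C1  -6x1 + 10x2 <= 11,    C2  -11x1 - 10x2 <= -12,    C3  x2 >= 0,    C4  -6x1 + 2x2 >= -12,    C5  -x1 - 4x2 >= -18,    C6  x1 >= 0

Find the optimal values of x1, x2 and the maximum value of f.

x1 = 71/24, x2 = 23/8, maximum f = 905/24

Feasible corners and f = 4x1 + 9x2:
  (1/17, 193/170) → f = 1777/170
  (71/24, 23/8) → f = 905/24
  (12/11, 0) → f = 48/11
  (2, 0) → f = 8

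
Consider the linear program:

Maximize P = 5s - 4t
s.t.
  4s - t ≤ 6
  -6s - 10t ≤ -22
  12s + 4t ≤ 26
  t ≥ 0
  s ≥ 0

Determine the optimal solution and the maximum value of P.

s = 41/23, t = 26/23, maximum P = 101/23

Corner points and P = 5s - 4t:
  (41/23, 26/23) → P = 101/23
  (25/14, 8/7) → P = 61/14
  (0, 11/5) → P = -44/5
  (0, 13/2) → P = -26

The optimum lies where 4s - t = 6 and -6s - 10t = -22.
Solving simultaneously gives s = 41/23, t = 26/23.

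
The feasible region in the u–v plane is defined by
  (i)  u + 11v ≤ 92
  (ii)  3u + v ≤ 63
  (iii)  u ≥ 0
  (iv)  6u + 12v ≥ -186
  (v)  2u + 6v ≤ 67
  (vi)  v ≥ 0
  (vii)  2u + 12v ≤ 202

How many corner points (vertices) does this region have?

Pairwise boundary intersections that survive every other constraint:
  (0, 92/11)
  (185/16, 117/16)
  (311/16, 75/16)
  (21, 0)
  (0, 0)

5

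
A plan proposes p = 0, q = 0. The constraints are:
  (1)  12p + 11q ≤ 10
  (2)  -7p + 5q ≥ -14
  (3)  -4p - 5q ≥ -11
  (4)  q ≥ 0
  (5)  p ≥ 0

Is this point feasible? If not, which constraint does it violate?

(1): 0 ≤ 10 ✓
(2): 0 ≥ -14 ✓
(3): 0 ≥ -11 ✓
(4): 0 ≥ 0 ✓
(5): 0 ≥ 0 ✓

feasible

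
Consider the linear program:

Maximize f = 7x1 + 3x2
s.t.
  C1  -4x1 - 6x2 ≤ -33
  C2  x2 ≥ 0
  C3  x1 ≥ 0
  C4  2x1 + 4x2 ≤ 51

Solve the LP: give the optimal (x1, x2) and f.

Vertices and f = 7x1 + 3x2:
  (33/4, 0) → f = 231/4
  (0, 11/2) → f = 33/2
  (51/2, 0) → f = 357/2
  (0, 51/4) → f = 153/4

At the optimal vertex, x2 = 0 and 2x1 + 4x2 = 51.
Solving simultaneously gives x1 = 51/2, x2 = 0.

x1 = 51/2, x2 = 0, maximum f = 357/2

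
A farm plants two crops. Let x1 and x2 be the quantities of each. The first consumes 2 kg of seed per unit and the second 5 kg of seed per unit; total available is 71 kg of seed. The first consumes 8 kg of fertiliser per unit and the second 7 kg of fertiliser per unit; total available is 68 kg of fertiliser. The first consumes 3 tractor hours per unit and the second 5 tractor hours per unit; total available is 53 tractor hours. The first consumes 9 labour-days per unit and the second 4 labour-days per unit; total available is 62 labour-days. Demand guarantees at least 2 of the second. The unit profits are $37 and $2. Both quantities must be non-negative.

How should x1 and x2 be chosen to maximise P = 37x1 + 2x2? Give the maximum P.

Corner points and P = 37x1 + 2x2:
  (0, 68/7) → P = 136/7
  (0, 2) → P = 4
  (162/31, 116/31) → P = 6226/31
  (6, 2) → P = 226

The optimum lies where 9x1 + 4x2 = 62 and x2 = 2.
Solving simultaneously gives x1 = 6, x2 = 2.

x1 = 6, x2 = 2, maximum P = 226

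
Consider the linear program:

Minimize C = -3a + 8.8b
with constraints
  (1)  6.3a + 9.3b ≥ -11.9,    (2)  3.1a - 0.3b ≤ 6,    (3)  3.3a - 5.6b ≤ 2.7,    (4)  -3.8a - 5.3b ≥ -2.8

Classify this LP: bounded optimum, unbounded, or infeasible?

Vertices and C = -3a + 8.8b:
  (-4153/6597, -1876/2199) → C = -20593/3665
  (2999/3877, -102/3877) → C = -49473/19385
The feasible region has finitely many vertices and no improving ray; the minimum is -20593/3665 at (-4153/6597, -1876/2199).

bounded optimum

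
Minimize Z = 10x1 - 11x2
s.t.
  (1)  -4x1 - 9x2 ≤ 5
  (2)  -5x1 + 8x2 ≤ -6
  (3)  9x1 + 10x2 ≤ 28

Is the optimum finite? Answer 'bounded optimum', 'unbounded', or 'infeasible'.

bounded optimum

Extreme points and Z = 10x1 - 11x2:
  (2/11, -7/11) → Z = 97/11
  (302/41, -157/41) → Z = 4747/41
  (142/61, 43/61) → Z = 947/61
The feasible region has finitely many vertices and no improving ray; the minimum is 97/11 at (2/11, -7/11).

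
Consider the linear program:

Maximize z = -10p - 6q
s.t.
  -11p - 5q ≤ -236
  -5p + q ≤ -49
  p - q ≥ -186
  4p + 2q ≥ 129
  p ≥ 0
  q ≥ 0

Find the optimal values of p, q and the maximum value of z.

p = 129/4, q = 0, maximum z = -645/2

The feasible region is unbounded (it extends along (1, 1), (1, 0)), but z strictly decreases along every unbounded feasible direction, so there is no improving ray and the maximum is attained at a vertex.

The optimum lies where 4p + 2q = 129 and q = 0.
Solving simultaneously gives p = 129/4, q = 0.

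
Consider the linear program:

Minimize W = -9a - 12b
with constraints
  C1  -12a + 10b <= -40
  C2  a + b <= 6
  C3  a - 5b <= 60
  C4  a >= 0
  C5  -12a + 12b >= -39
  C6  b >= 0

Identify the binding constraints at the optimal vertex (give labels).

C1 and C2

Corner points and W = -9a - 12b:
  (50/11, 16/11) → W = -642/11
  (15/4, 1/2) → W = -159/4
  (37/8, 11/8) → W = -465/8

The minimum is at (50/11, 16/11). Substituting into each constraint, equality holds for C1 and C2; the remaining constraints have slack.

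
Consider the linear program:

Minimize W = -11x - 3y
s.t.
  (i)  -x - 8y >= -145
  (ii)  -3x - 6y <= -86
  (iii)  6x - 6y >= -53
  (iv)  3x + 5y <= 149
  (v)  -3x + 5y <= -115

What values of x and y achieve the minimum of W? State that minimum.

Extreme points and W = -11x - 3y:
  (464/3, -63) → W = -4537/3
  (1120/33, -29/11) → W = -12059/33
  (44, 17/5) → W = -2471/5

At the optimal vertex, -3x - 6y = -86 and 3x + 5y = 149.
Solving simultaneously gives x = 464/3, y = -63.

x = 464/3, y = -63, minimum W = -4537/3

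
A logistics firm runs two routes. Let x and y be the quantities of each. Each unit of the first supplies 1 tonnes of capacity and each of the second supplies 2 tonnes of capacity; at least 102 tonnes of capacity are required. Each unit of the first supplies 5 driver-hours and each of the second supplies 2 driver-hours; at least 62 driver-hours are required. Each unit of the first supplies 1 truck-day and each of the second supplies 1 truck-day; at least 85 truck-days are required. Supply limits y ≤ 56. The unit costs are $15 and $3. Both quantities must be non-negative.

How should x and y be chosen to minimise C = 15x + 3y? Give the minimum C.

Vertices and C = 15x + 3y:
  (102, 0) → C = 1530
  (68, 17) → C = 1071
  (29, 56) → C = 603
The feasible region is unbounded (it extends along (1, 0)), but C strictly increases along every unbounded feasible direction, so there is no improving ray and the minimum is attained at a vertex.

At the optimal vertex, x + y = 85 and y = 56.
Solving simultaneously gives x = 29, y = 56.

x = 29, y = 56, minimum C = 603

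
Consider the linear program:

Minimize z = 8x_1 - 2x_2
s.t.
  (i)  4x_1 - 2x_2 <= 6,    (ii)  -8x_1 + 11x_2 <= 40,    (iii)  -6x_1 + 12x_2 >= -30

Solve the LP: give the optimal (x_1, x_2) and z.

Extreme points and z = 8x_1 - 2x_2:
  (73/14, 52/7) → z = 188/7
  (1/3, -7/3) → z = 22/3
  (-27, -16) → z = -184

x_1 = -27, x_2 = -16, minimum z = -184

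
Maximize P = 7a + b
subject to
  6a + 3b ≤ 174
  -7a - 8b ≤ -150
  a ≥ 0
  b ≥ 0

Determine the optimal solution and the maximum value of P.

a = 29, b = 0, maximum P = 203

Vertices and P = 7a + b:
  (0, 58) → P = 58
  (29, 0) → P = 203
  (0, 75/4) → P = 75/4
  (150/7, 0) → P = 150

The optimum lies where 6a + 3b = 174 and b = 0.
Solving simultaneously gives a = 29, b = 0.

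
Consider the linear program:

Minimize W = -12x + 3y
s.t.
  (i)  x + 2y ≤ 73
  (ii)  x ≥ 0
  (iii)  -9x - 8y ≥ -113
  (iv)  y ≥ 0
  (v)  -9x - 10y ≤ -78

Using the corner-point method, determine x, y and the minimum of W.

Feasible corners and W = -12x + 3y:
  (0, 113/8) → W = 339/8
  (0, 39/5) → W = 117/5
  (113/9, 0) → W = -452/3
  (26/3, 0) → W = -104

x = 113/9, y = 0, minimum W = -452/3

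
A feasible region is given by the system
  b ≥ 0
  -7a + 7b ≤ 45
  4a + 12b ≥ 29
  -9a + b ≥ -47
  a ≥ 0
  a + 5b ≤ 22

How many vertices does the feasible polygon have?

The feasible vertices (each the meet of two boundaries and inside every other half-plane) are:
  (593/112, 73/112)
  (0, 29/12)
  (257/46, 151/46)
  (0, 22/5)

4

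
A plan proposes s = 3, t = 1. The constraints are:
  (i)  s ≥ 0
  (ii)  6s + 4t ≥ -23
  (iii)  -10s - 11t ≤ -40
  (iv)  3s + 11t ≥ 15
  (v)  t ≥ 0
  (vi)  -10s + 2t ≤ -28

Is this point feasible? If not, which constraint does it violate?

feasible

(i): 3 ≥ 0 ✓
(ii): 22 ≥ -23 ✓
(iii): -41 ≤ -40 ✓
(iv): 20 ≥ 15 ✓
(v): 1 ≥ 0 ✓
(vi): -28 ≤ -28 ✓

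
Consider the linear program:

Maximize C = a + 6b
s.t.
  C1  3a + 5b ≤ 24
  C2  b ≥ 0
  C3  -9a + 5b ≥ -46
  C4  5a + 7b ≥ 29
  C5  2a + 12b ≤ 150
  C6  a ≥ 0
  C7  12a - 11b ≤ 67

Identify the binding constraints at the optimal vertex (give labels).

C1 and C6

Feasible corners and C = a + 6b:
  (35/6, 13/10) → C = 409/30
  (0, 24/5) → C = 144/5
  (467/88, 31/88) → C = 653/88
  (0, 29/7) → C = 174/7

The maximum is at (0, 24/5). Substituting into each constraint, equality holds for C1 and C6; the remaining constraints have slack.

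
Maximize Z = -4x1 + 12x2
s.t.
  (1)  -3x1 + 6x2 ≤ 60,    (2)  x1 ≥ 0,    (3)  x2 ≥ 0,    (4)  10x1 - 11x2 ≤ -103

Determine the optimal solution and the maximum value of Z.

x1 = 14/9, x2 = 97/9, maximum Z = 1108/9

Extreme points and Z = -4x1 + 12x2:
  (0, 10) → Z = 120
  (14/9, 97/9) → Z = 1108/9
  (0, 103/11) → Z = 1236/11

The binding constraints are -3x1 + 6x2 = 60 and 10x1 - 11x2 = -103.
Solving simultaneously gives x1 = 14/9, x2 = 97/9.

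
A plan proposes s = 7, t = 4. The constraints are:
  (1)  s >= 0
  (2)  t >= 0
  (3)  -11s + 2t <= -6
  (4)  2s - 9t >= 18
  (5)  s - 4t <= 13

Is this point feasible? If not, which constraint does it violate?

not feasible — violates (4)

Constraint (4): 2s - 9t = -22, which is not ≥ 18. All other constraints are satisfied.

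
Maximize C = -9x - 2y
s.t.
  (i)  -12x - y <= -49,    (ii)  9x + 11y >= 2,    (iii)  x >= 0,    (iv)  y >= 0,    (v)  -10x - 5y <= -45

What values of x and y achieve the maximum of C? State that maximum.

Extreme points and C = -9x - 2y:
  (0, 49) → C = -98
  (4, 1) → C = -38
  (9/2, 0) → C = -81/2
The feasible region is unbounded (it extends along (0, 1), (1, 0)), but C strictly decreases along every unbounded feasible direction, so there is no improving ray and the maximum is attained at a vertex.

x = 4, y = 1, maximum C = -38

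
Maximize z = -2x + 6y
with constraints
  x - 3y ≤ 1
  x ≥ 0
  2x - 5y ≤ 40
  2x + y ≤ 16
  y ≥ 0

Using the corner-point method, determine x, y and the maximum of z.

x = 0, y = 16, maximum z = 96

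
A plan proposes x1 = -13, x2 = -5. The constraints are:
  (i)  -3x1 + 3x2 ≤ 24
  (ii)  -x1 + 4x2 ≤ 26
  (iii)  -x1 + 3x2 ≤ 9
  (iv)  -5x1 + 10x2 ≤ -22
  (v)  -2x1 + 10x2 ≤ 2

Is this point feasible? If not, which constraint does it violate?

Constraint (iv): -5x1 + 10x2 = 15, which is not ≤ -22. All other constraints are satisfied.

not feasible — violates (iv)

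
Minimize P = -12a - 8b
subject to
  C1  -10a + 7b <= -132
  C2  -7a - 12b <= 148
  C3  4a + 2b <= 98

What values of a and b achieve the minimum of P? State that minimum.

Vertices and P = -12a - 8b:
  (548/169, -2404/169) → P = 12656/169
  (475/24, 113/12) → P = -1877/6
  (736/17, -639/17) → P = -3720/17

a = 475/24, b = 113/12, minimum P = -1877/6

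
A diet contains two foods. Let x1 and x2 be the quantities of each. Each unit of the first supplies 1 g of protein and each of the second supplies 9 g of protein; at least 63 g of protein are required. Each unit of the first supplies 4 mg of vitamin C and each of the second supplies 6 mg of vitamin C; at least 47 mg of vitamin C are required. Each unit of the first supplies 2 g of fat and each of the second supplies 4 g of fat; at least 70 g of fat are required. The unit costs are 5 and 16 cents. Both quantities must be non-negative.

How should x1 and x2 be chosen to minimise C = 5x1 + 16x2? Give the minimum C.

x1 = 27, x2 = 4, minimum C = 199

Vertices and C = 5x1 + 16x2:
  (0, 35/2) → C = 280
  (63, 0) → C = 315
  (27, 4) → C = 199
The feasible region is unbounded (it extends along (0, 1), (1, 0)), but C strictly increases along every unbounded feasible direction, so there is no improving ray and the minimum is attained at a vertex.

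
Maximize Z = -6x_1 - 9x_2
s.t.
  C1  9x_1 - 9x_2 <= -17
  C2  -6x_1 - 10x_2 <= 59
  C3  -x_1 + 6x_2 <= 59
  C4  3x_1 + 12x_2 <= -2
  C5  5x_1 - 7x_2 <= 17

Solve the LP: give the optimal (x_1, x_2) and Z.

Corner points and Z = -6x_1 - 9x_2:
  (-701/144, -143/48) → Z = 2689/48
  (-74/45, 11/45) → Z = 23/3
  (-344/21, 55/14) → Z = 881/14

The binding constraints are -6x_1 - 10x_2 = 59 and 3x_1 + 12x_2 = -2.
Solving simultaneously gives x_1 = -344/21, x_2 = 55/14.

x_1 = -344/21, x_2 = 55/14, maximum Z = 881/14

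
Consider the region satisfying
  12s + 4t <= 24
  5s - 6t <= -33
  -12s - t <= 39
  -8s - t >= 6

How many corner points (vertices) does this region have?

4

Intersecting each pair of boundary lines and keeping only the points that satisfy every inequality leaves:
  (-5, 21)
  (-12/5, 66/5)
  (-267/77, 201/77)
  (-69/53, 234/53)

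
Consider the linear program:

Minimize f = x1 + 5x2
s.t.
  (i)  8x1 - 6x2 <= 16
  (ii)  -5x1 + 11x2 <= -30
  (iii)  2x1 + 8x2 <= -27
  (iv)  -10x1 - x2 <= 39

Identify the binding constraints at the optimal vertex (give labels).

(i) and (iv)

Extreme points and f = x1 + 5x2:
  (-17/38, -62/19) → f = -637/38
  (-109/34, -118/17) → f = -1289/34
  (-57/62, -195/62) → f = -516/31
  (-399/115, -99/23) → f = -2874/115

The minimum is at (-109/34, -118/17). Substituting into each constraint, equality holds for (i) and (iv); the remaining constraints have slack.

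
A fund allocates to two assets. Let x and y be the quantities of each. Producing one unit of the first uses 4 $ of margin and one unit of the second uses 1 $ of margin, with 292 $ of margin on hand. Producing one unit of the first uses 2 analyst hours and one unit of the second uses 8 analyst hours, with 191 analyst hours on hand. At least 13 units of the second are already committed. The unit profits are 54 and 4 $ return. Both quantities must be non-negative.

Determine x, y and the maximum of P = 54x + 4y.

Extreme points and P = 54x + 4y:
  (0, 191/8) → P = 191/2
  (0, 13) → P = 52
  (87/2, 13) → P = 2401

x = 87/2, y = 13, maximum P = 2401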